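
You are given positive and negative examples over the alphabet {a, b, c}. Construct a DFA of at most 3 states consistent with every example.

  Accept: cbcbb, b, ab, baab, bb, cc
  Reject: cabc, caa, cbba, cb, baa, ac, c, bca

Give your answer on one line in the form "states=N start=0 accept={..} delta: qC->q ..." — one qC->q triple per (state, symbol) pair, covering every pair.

Fold the examples into a partial DFA from state 0: repeatedly fix the first undefined (state, symbol) met by the shortest-then-alphabetical prefix, trying targets in increasing order and rejecting any under which an Accept and a Reject string meet in one state with the same remainder; add a state when all current targets are rejected. Accepting states are where Accept strings end.
a: 0a undefined. 0a->0: ok.
b: 0b undefined. 0b->0: no, b/baa meet in 0. Open state 1: 0b->1.
c: 0c undefined. 0c->0: no, b/cb meet in 1. 0c->1: no, b/ac meet in 1. Open state 2: 0c->2.
ba: 1a undefined. 1a->0: ok.
bb: 1b undefined. 1b->0: no, bb/baa meet in 0. 1b->1: ok.
bc: 1c undefined. 1c->0: ok.
ca: 2a undefined. 2a->0: ok.
cb: 2b undefined. 2b->0: ok.
cc: 2c undefined. 2c->0: no, cc/cabc meet in 0. 2c->1: ok.
All examples now run through 3 states with every (state, symbol) defined. Accept strings end in {1}, Reject strings end in {0,2}; accept={1}.

states=3 start=0 accept={1} delta: 0a->0 0b->1 0c->2 1a->0 1b->1 1c->0 2a->0 2b->0 2c->1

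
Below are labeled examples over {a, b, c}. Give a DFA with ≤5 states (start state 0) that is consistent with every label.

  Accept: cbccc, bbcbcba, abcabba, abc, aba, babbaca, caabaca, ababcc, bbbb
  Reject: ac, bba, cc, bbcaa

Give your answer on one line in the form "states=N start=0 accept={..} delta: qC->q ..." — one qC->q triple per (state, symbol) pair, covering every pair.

states=4 start=0 accept={1,2} delta: 0a->0 0b->1 0c->0 1a->1 1b->2 1c->1 2a->0 2b->1 2c->3 3a->0 3b->0 3c->1

State merging on the prefix tree: take the shortest (then alphabetical) example prefix whose next move is undefined and point that move at state 0, else 1, else 2, ...; a target is out if some Accept/Reject pair would then sit in one state with the same input left (inseparable). If every existing state is out, open a new one.
a: 0a undefined. 0a->0: ok.
b: 0b undefined. 0b->0: no, abc/ac meet in 0 with "c" left. Open state 1: 0b->1.
c: 0c undefined. 0c->0: ok.
ba: 1a undefined. 1a->0: no, aba/ac meet in 0. 1a->1: ok.
bb: 1b undefined. 1b->0: no, ababcc/ac meet in 0. 1b->1: no, aba/bba meet in 1. Open state 2: 1b->2.
abc: 1c undefined. 1c->0: no, cbccc/ac meet in 0. 1c->1: ok.
bba: 2a undefined. 2a->0: ok.
bbb: 2b undefined. 2b->0: no, abcabba/ac meet in 0. 2b->1: ok.
bbc: 2c undefined. 2c->0: no, bbcbcba/ac meet in 0. 2c->1: no, cbccc/bbcaa meet in 1. 2c->2: no, bbcbcba/ac meet in 0. Open state 3: 2c->3.
bbca: 3a undefined. 3a->0: ok.
bbcb: 3b undefined. 3b->0: ok.
ababcc: 3c undefined. 3c->0: no, ababcc/ac meet in 0. 3c->1: ok.
All examples now run through 4 states with every (state, symbol) defined. Accept strings end in {1,2}, Reject strings end in {0}; accept={1,2}.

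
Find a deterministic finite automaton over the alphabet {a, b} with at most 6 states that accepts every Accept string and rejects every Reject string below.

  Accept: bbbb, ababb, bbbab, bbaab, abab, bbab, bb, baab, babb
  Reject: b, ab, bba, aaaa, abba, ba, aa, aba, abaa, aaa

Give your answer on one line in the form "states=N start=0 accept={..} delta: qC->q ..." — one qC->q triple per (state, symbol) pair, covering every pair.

Fold the examples into a partial DFA from state 0: repeatedly fix the first undefined (state, symbol) met by the shortest-then-alphabetical prefix, trying targets in increasing order and rejecting any under which an Accept and a Reject string meet in one state with the same remainder; add a state when all current targets are rejected. Accepting states are where Accept strings end.
a: 0a undefined. 0a->0: ok.
b: 0b undefined. 0b->0: no, bbbb/b meet in 0. Open state 1: 0b->1.
ba: 1a undefined. 1a->0: no, abab/b meet in 1. 1a->1: ok.
bb: 1b undefined. 1b->0: no, bbbb/bba meet in 0. 1b->1: no, bbbb/b meet in 1. Open state 2: 1b->2.
bba: 2a undefined. 2a->0: no, bbaab/b meet in 1. 2a->1: ok.
bbb: 2b undefined. 2b->0: no, bbbb/b meet in 1. 2b->1: no, ababb/b meet in 1. 2b->2: ok.
All examples now run through 3 states with every (state, symbol) defined. Accept strings end in {2}, Reject strings end in {0,1}; accept={2}.

states=3 start=0 accept={2} delta: 0a->0 0b->1 1a->1 1b->2 2a->1 2b->2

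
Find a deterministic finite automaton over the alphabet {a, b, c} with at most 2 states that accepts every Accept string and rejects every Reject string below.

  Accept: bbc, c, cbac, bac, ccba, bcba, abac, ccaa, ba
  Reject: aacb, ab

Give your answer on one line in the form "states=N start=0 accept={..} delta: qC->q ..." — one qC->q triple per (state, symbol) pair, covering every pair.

states=2 start=0 accept={0} delta: 0a->0 0b->1 0c->0 1a->0 1b->0 1c->0

State merging on the prefix tree: take the shortest (then alphabetical) example prefix whose next move is undefined and point that move at state 0, else 1, else 2, ...; a target is out if some Accept/Reject pair would then sit in one state with the same input left (inseparable). If every existing state is out, open a new one.
a: 0a undefined. 0a->0: ok.
b: 0b undefined. 0b->0: no, ba/ab meet in 0. Open state 1: 0b->1.
c: 0c undefined. 0c->0: ok.
ba: 1a undefined. 1a->0: ok.
bb: 1b undefined. 1b->0: ok.
bc: 1c undefined. 1c->0: ok.
All examples now run through 2 states with every (state, symbol) defined. Accept strings end in {0}, Reject strings end in {1}; accept={0}.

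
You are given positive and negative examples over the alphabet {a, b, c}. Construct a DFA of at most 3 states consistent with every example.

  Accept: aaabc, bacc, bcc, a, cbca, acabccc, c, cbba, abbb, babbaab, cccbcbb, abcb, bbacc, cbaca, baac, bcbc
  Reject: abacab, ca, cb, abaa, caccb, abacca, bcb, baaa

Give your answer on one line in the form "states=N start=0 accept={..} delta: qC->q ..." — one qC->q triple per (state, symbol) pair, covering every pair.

Fold the examples into a partial DFA from state 0: repeatedly fix the first undefined (state, symbol) met by the shortest-then-alphabetical prefix, trying targets in increasing order and rejecting any under which an Accept and a Reject string meet in one state with the same remainder; add a state when all current targets are rejected. Accepting states are where Accept strings end.
a: 0a undefined. 0a->0: no, abcb/bcb meet in 0 with "bcb" left. Open state 1: 0a->1.
b: 0b undefined. 0b->0: ok.
c: 0c undefined. 0c->0: no, bcc/cb meet in 0. 0c->1: ok.
aa: 1a undefined. 1a->0: no, a/baaa meet in 1. 1a->1: no, a/ca meet in 1. Open state 2: 1a->2.
ab: 1b undefined. 1b->0: no, cbca/ca meet in 2. 1b->1: no, a/cb meet in 1. 1b->2: ok.
ac: 1c undefined. 1c->0: ok.
aaa: 2a undefined. 2a->0: no, aaabc/abaa meet in 1. 2a->1: no, bacc/baaa meet in 1. 2a->2: ok.
abb: 2b undefined. 2b->0: ok.
abc: 2c undefined. 2c->0: ok.
All examples now run through 3 states with every (state, symbol) defined. Accept strings end in {0,1}, Reject strings end in {2}; accept={0,1}.

states=3 start=0 accept={0,1} delta: 0a->1 0b->0 0c->1 1a->2 1b->2 1c->0 2a->2 2b->0 2c->0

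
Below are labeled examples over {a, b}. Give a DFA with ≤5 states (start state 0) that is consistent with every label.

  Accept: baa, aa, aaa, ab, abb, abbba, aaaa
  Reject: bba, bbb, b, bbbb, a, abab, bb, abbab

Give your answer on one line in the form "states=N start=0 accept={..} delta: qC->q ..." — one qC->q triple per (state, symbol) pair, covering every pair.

Fold the examples into a partial DFA from state 0: repeatedly fix the first undefined (state, symbol) met by the shortest-then-alphabetical prefix, trying targets in increasing order and rejecting any under which an Accept and a Reject string meet in one state with the same remainder; add a state when all current targets are rejected. Accepting states are where Accept strings end.
a: 0a undefined. 0a->0: no, aa/a meet in 0. Open state 1: 0a->1.
b: 0b undefined. 0b->0: ok.
aa: 1a undefined. 1a->0: no, baa/bbb meet in 0. 1a->1: no, baa/bba meet in 1. Open state 2: 1a->2.
ab: 1b undefined. 1b->0: no, ab/bbb meet in 0. 1b->1: no, ab/bba meet in 1. 1b->2: ok.
aaa: 2a undefined. 2a->0: no, aaa/bbb meet in 0. 2a->1: no, baa/abab meet in 2. 2a->2: no, abb/abab meet in 2 with "b" left. Open state 3: 2a->3.
abb: 2b undefined. 2b->0: no, baa/abbab meet in 2. 2b->1: no, abb/bba meet in 1. 2b->2: ok.
aaaa: 3a undefined. 3a->0: no, aaaa/bbb meet in 0. 3a->1: no, aaaa/bba meet in 1. 3a->2: ok.
abab: 3b undefined. 3b->0: ok.
All examples now run through 4 states with every (state, symbol) defined. Accept strings end in {2,3}, Reject strings end in {0,1}; accept={2,3}.

states=4 start=0 accept={2,3} delta: 0a->1 0b->0 1a->2 1b->2 2a->3 2b->2 3a->2 3b->0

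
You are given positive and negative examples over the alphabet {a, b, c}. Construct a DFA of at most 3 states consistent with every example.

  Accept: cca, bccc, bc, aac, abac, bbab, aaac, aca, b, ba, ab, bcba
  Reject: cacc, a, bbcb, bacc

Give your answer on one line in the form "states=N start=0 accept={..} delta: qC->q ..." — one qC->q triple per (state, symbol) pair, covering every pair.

Fold the examples into a partial DFA from state 0: repeatedly fix the first undefined (state, symbol) met by the shortest-then-alphabetical prefix, trying targets in increasing order and rejecting any under which an Accept and a Reject string meet in one state with the same remainder; add a state when all current targets are rejected. Accepting states are where Accept strings end.
a: 0a undefined. 0a->0: ok.
b: 0b undefined. 0b->0: no, bbab/a meet in 0. Open state 1: 0b->1.
c: 0c undefined. 0c->0: no, cca/cacc meet in 0. 0c->1: ok.
ba: 1a undefined. 1a->0: no, bc/cacc meet in 1 with "c" left. 1a->1: ok.
bb: 1b undefined. 1b->0: ok.
bc: 1c undefined. 1c->0: no, cca/a meet in 0. 1c->1: no, cca/cacc meet in 1. Open state 2: 1c->2.
bcb: 2b undefined. 2b->0: no, bcba/a meet in 0. 2b->1: ok.
bcc: 2c undefined. 2c->0: ok.
cca: 2a undefined. 2a->0: no, cca/cacc meet in 0. 2a->1: ok.
All examples now run through 3 states with every (state, symbol) defined. Accept strings end in {1,2}, Reject strings end in {0}; accept={1,2}.

states=3 start=0 accept={1,2} delta: 0a->0 0b->1 0c->1 1a->1 1b->0 1c->2 2a->1 2b->1 2c->0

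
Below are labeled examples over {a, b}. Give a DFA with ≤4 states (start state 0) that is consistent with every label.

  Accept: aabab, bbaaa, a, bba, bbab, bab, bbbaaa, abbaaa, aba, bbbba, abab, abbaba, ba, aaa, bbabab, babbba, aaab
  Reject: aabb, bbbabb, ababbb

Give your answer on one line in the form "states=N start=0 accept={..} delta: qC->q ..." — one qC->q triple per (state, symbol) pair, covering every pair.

states=3 start=0 accept={0,1} delta: 0a->0 0b->1 1a->0 1b->2 2a->0 2b->2

Grow the machine one transition at a time. Run the examples from 0; the earliest place one falls off (shortest prefix, ties alphabetical) gets sent to the lowest-numbered state that keeps every Accept/Reject pair distinguishable — a pair clashes when both reach the same state with identical unread suffix — and to a fresh state only if none does.
a: 0a undefined. 0a->0: ok.
b: 0b undefined. 0b->0: no, aabab/aabb meet in 0. Open state 1: 0b->1.
ba: 1a undefined. 1a->0: ok.
bb: 1b undefined. 1b->0: no, aabab/ababbb meet in 1. 1b->1: no, aabab/aabb meet in 1. Open state 2: 1b->2.
bba: 2a undefined. 2a->0: ok.
bbb: 2b undefined. 2b->0: no, bbaaa/ababbb meet in 0. 2b->1: no, aabab/ababbb meet in 1. 2b->2: ok.
All examples now run through 3 states with every (state, symbol) defined. Accept strings end in {0,1}, Reject strings end in {2}; accept={0,1}.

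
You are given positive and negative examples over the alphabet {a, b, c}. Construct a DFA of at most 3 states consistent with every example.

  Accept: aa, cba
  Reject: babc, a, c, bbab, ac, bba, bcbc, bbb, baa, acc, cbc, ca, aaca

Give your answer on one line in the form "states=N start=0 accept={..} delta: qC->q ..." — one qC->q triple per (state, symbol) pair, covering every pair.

State merging on the prefix tree: take the shortest (then alphabetical) example prefix whose next move is undefined and point that move at state 0, else 1, else 2, ...; a target is out if some Accept/Reject pair would then sit in one state with the same input left (inseparable). If every existing state is out, open a new one.
a: 0a undefined. 0a->0: no, aa/a meet in 0. Open state 1: 0a->1.
b: 0b undefined. 0b->0: no, aa/baa meet in 1 with "a" left. 0b->1: ok.
c: 0c undefined. 0c->0: ok.
aa: 1a undefined. 1a->0: no, aa/c meet in 0. 1a->1: no, aa/a meet in 1. Open state 2: 1a->2.
ac: 1c undefined. 1c->0: ok.
bb: 1b undefined. 1b->0: ok.
aac: 2c undefined. 2c->0: ok.
baa: 2a undefined. 2a->0: ok.
bab: 2b undefined. 2b->0: ok.
All examples now run through 3 states with every (state, symbol) defined. Accept strings end in {2}, Reject strings end in {0,1}; accept={2}.

states=3 start=0 accept={2} delta: 0a->1 0b->1 0c->0 1a->2 1b->0 1c->0 2a->0 2b->0 2c->0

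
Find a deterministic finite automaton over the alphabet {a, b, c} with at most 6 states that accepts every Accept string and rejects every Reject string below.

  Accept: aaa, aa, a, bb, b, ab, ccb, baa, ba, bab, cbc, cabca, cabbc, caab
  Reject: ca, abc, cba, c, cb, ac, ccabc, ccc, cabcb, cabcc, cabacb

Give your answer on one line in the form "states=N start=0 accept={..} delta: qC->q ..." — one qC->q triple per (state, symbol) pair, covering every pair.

Fold the examples into a partial DFA from state 0: repeatedly fix the first undefined (state, symbol) met by the shortest-then-alphabetical prefix, trying targets in increasing order and rejecting any under which an Accept and a Reject string meet in one state with the same remainder; add a state when all current targets are rejected. Accepting states are where Accept strings end.
a: 0a undefined. 0a->0: ok.
b: 0b undefined. 0b->0: ok.
c: 0c undefined. 0c->0: no, aaa/ca meet in 0. Open state 1: 0c->1.
ca: 1a undefined. 1a->0: no, aaa/ca meet in 0. 1a->1: no, caab/cb meet in 1 with "b" left. Open state 2: 1a->2.
cb: 1b undefined. 1b->0: no, aaa/cba meet in 0. 1b->1: ok.
cc: 1c undefined. 1c->0: ok.
caa: 2a undefined. 2a->0: ok.
cab: 2b undefined. 2b->0: no, aaa/cabcc meet in 0. 2b->1: no, aaa/cabcb meet in 0. 2b->2: ok.
cabc: 2c undefined. 2c->0: no, aaa/cabcb meet in 0. 2c->1: no, aaa/cabcc meet in 0. 2c->2: no, cabbc/ca meet in 2. Open state 3: 2c->3.
cabca: 3a undefined. 3a->0: ok.
cabcb: 3b undefined. 3b->0: no, aaa/cabcb meet in 0. 3b->1: ok.
cabcc: 3c undefined. 3c->0: no, aaa/cabcc meet in 0. 3c->1: ok.
All examples now run through 4 states with every (state, symbol) defined. Accept strings end in {0,3}, Reject strings end in {1,2}; accept={0,3}.

states=4 start=0 accept={0,3} delta: 0a->0 0b->0 0c->1 1a->2 1b->1 1c->0 2a->0 2b->2 2c->3 3a->0 3b->1 3c->1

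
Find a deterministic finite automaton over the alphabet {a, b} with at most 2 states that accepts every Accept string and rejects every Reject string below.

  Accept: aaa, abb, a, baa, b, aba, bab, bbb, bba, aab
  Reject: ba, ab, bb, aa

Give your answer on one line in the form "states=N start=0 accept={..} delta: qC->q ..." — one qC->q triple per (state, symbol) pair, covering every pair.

states=2 start=0 accept={1} delta: 0a->1 0b->1 1a->0 1b->0

Grow the machine one transition at a time. Run the examples from 0; the earliest place one falls off (shortest prefix, ties alphabetical) gets sent to the lowest-numbered state that keeps every Accept/Reject pair distinguishable — a pair clashes when both reach the same state with identical unread suffix — and to a fresh state only if none does.
a: 0a undefined. 0a->0: no, aaa/aa meet in 0. Open state 1: 0a->1.
b: 0b undefined. 0b->0: no, a/ba meet in 1. 0b->1: ok.
aa: 1a undefined. 1a->0: ok.
ab: 1b undefined. 1b->0: ok.
All examples now run through 2 states with every (state, symbol) defined. Accept strings end in {1}, Reject strings end in {0}; accept={1}.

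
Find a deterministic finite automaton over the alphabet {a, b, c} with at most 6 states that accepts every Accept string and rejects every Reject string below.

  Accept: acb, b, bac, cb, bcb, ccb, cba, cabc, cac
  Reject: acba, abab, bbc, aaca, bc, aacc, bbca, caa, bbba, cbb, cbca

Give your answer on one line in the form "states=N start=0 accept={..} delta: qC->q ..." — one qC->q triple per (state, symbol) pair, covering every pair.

Fold the examples into a partial DFA from state 0: repeatedly fix the first undefined (state, symbol) met by the shortest-then-alphabetical prefix, trying targets in increasing order and rejecting any under which an Accept and a Reject string meet in one state with the same remainder; add a state when all current targets are rejected. Accepting states are where Accept strings end.
a: 0a undefined. 0a->0: no, cba/acba meet in 0 with "cba" left. Open state 1: 0a->1.
b: 0b undefined. 0b->0: ok.
c: 0c undefined. 0c->0: no, b/bbc meet in 0. 0c->1: ok.
aa: 1a undefined. 1a->0: no, b/aaca meet in 0. 1a->1: ok.
ab: 1b undefined. 1b->0: no, b/abab meet in 0. 1b->1: no, cb/abab meet in 1. Open state 2: 1b->2.
ac: 1c undefined. 1c->0: ok.
aba: 2a undefined. 2a->0: no, acb/abab meet in 0. 2a->1: no, cb/abab meet in 2. 2a->2: ok.
cbb: 2b undefined. 2b->0: no, acb/abab meet in 0. 2b->1: ok.
cbc: 2c undefined. 2c->0: ok.
All examples now run through 3 states with every (state, symbol) defined. Accept strings end in {0,2}, Reject strings end in {1}; accept={0,2}.

states=3 start=0 accept={0,2} delta: 0a->1 0b->0 0c->1 1a->1 1b->2 1c->0 2a->2 2b->1 2c->0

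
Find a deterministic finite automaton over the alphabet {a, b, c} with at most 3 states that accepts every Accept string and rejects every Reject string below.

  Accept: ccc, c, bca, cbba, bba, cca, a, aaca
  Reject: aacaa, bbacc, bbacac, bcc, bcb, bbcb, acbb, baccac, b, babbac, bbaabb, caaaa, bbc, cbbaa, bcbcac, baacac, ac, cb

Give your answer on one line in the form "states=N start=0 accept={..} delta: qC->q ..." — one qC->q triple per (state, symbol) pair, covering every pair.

State merging on the prefix tree: take the shortest (then alphabetical) example prefix whose next move is undefined and point that move at state 0, else 1, else 2, ...; a target is out if some Accept/Reject pair would then sit in one state with the same input left (inseparable). If every existing state is out, open a new one.
a: 0a undefined. 0a->0: no, c/ac meet in 0 with "c" left. Open state 1: 0a->1.
b: 0b undefined. 0b->0: no, c/bbc meet in 0 with "c" left. 0b->1: no, a/b meet in 1. Open state 2: 0b->2.
c: 0c undefined. 0c->0: ok.
aa: 1a undefined. 1a->0: no, ccc/aacaa meet in 0. 1a->1: no, cca/caaaa meet in 1. 1a->2: ok.
ac: 1c undefined. 1c->0: no, ccc/ac meet in 0. 1c->1: no, cca/ac meet in 1. 1c->2: ok.
ba: 2a undefined. 2a->0: no, ccc/baacac meet in 0. 2a->1: ok.
bb: 2b undefined. 2b->0: no, ccc/bbc meet in 0. 2b->1: no, cbba/b meet in 2. 2b->2: ok.
bc: 2c undefined. 2c->0: no, ccc/bbacc meet in 0. 2c->1: no, bca/bbacac meet in 2. 2c->2: ok.
bab: 1b undefined. 1b->0: ok.
All examples now run through 3 states with every (state, symbol) defined. Accept strings end in {0,1}, Reject strings end in {2}; accept={0,1}.

states=3 start=0 accept={0,1} delta: 0a->1 0b->2 0c->0 1a->2 1b->0 1c->2 2a->1 2b->2 2c->2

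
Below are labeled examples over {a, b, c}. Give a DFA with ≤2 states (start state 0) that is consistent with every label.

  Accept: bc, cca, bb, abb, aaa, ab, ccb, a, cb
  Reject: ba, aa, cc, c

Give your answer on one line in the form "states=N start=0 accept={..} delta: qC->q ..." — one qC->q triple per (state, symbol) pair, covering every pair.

states=2 start=0 accept={1} delta: 0a->1 0b->1 0c->0 1a->0 1b->1 1c->1

Fold the examples into a partial DFA from state 0: repeatedly fix the first undefined (state, symbol) met by the shortest-then-alphabetical prefix, trying targets in increasing order and rejecting any under which an Accept and a Reject string meet in one state with the same remainder; add a state when all current targets are rejected. Accepting states are where Accept strings end.
a: 0a undefined. 0a->0: no, aaa/aa meet in 0. Open state 1: 0a->1.
b: 0b undefined. 0b->0: no, bc/c meet in 0 with "c" left. 0b->1: ok.
c: 0c undefined. 0c->0: ok.
aa: 1a undefined. 1a->0: ok.
ab: 1b undefined. 1b->0: no, bb/ba meet in 0. 1b->1: ok.
bc: 1c undefined. 1c->0: no, bc/ba meet in 0. 1c->1: ok.
All examples now run through 2 states with every (state, symbol) defined. Accept strings end in {1}, Reject strings end in {0}; accept={1}.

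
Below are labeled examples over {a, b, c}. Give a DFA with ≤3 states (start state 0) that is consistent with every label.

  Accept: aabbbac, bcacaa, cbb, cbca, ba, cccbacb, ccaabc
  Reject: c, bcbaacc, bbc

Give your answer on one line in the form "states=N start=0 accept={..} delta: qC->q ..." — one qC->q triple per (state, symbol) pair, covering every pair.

states=3 start=0 accept={1,2} delta: 0a->0 0b->1 0c->0 1a->1 1b->2 1c->1 2a->0 2b->1 2c->0

State merging on the prefix tree: take the shortest (then alphabetical) example prefix whose next move is undefined and point that move at state 0, else 1, else 2, ...; a target is out if some Accept/Reject pair would then sit in one state with the same input left (inseparable). If every existing state is out, open a new one.
a: 0a undefined. 0a->0: ok.
b: 0b undefined. 0b->0: no, aabbbac/c meet in 0 with "c" left. Open state 1: 0b->1.
c: 0c undefined. 0c->0: ok.
ba: 1a undefined. 1a->0: no, ba/c meet in 0. 1a->1: ok.
bb: 1b undefined. 1b->0: no, cbb/c meet in 0. 1b->1: no, aabbbac/bbc meet in 1 with "c" left. Open state 2: 1b->2.
bc: 1c undefined. 1c->0: no, bcacaa/c meet in 0. 1c->1: ok.
bbc: 2c undefined. 2c->0: ok.
bcba: 2a undefined. 2a->0: ok.
aabbb: 2b undefined. 2b->0: no, aabbbac/c meet in 0. 2b->1: ok.
All examples now run through 3 states with every (state, symbol) defined. Accept strings end in {1,2}, Reject strings end in {0}; accept={1,2}.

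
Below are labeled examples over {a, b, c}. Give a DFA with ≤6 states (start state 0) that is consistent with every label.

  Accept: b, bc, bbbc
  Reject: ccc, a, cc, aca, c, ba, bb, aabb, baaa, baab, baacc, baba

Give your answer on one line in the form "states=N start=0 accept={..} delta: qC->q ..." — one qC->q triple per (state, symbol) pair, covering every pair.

states=3 start=0 accept={1} delta: 0a->0 0b->1 0c->0 1a->2 1b->0 1c->1 2a->2 2b->0 2c->0

State merging on the prefix tree: take the shortest (then alphabetical) example prefix whose next move is undefined and point that move at state 0, else 1, else 2, ...; a target is out if some Accept/Reject pair would then sit in one state with the same input left (inseparable). If every existing state is out, open a new one.
a: 0a undefined. 0a->0: ok.
b: 0b undefined. 0b->0: no, b/a meet in 0. Open state 1: 0b->1.
c: 0c undefined. 0c->0: ok.
ba: 1a undefined. 1a->0: no, b/baab meet in 1. 1a->1: no, b/ba meet in 1. Open state 2: 1a->2.
bb: 1b undefined. 1b->0: ok.
bc: 1c undefined. 1c->0: no, bc/ccc meet in 0. 1c->1: ok.
baa: 2a undefined. 2a->0: no, b/baab meet in 1. 2a->1: no, b/baacc meet in 1. 2a->2: ok.
bab: 2b undefined. 2b->0: ok.
baac: 2c undefined. 2c->0: ok.
All examples now run through 3 states with every (state, symbol) defined. Accept strings end in {1}, Reject strings end in {0,2}; accept={1}.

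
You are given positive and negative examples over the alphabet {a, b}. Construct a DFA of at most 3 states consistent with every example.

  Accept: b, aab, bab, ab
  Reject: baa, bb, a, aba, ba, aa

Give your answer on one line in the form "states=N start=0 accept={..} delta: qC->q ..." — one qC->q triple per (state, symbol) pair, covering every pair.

Grow the machine one transition at a time. Run the examples from 0; the earliest place one falls off (shortest prefix, ties alphabetical) gets sent to the lowest-numbered state that keeps every Accept/Reject pair distinguishable — a pair clashes when both reach the same state with identical unread suffix — and to a fresh state only if none does.
a: 0a undefined. 0a->0: ok.
b: 0b undefined. 0b->0: no, b/baa meet in 0. Open state 1: 0b->1.
ba: 1a undefined. 1a->0: ok.
bb: 1b undefined. 1b->0: ok.
All examples now run through 2 states with every (state, symbol) defined. Accept strings end in {1}, Reject strings end in {0}; accept={1}.

states=2 start=0 accept={1} delta: 0a->0 0b->1 1a->0 1b->0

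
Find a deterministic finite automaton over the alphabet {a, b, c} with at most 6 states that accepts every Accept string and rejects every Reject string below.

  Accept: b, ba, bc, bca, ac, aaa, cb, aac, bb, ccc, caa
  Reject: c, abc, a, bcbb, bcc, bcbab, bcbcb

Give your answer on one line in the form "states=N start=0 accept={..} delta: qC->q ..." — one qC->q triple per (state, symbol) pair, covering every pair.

states=5 start=0 accept={0,2,3} delta: 0a->1 0b->2 0c->1 1a->2 1b->0 1c->2 2a->0 2b->0 2c->3 3a->0 3b->4 3c->1 4a->3 4b->1 4c->3

Grow the machine one transition at a time. Run the examples from 0; the earliest place one falls off (shortest prefix, ties alphabetical) gets sent to the lowest-numbered state that keeps every Accept/Reject pair distinguishable — a pair clashes when both reach the same state with identical unread suffix — and to a fresh state only if none does.
a: 0a undefined. 0a->0: no, bc/abc meet in 0 with "bc" left. Open state 1: 0a->1.
b: 0b undefined. 0b->0: no, ba/a meet in 1. 0b->1: no, b/a meet in 1. Open state 2: 0b->2.
c: 0c undefined. 0c->0: no, ccc/c meet in 0. 0c->1: ok.
aa: 1a undefined. 1a->0: no, aaa/c meet in 1. 1a->1: no, aaa/c meet in 1. 1a->2: ok.
ab: 1b undefined. 1b->0: ok.
ac: 1c undefined. 1c->0: no, ccc/c meet in 1. 1c->1: no, ac/c meet in 1. 1c->2: ok.
ba: 2a undefined. 2a->0: ok.
bb: 2b undefined. 2b->0: ok.
bc: 2c undefined. 2c->0: no, b/bcbab meet in 2. 2c->1: no, b/bcbb meet in 2. 2c->2: no, b/bcbb meet in 2. Open state 3: 2c->3.
bca: 3a undefined. 3a->0: ok.
bcb: 3b undefined. 3b->0: no, b/bcbb meet in 2. 3b->1: no, ba/bcbb meet in 0. 3b->2: no, b/bcbab meet in 2. 3b->3: no, b/bcbab meet in 2. Open state 4: 3b->4.
bcc: 3c undefined. 3c->0: no, ba/bcc meet in 0. 3c->1: ok.
bcba: 4a undefined. 4a->0: no, b/bcbab meet in 2. 4a->1: no, ba/bcbab meet in 0. 4a->2: no, ba/bcbab meet in 0. 4a->3: ok.
bcbb: 4b undefined. 4b->0: no, ba/bcbb meet in 0. 4b->1: ok.
bcbc: 4c undefined. 4c->0: no, b/bcbcb meet in 2. 4c->1: no, ba/bcbcb meet in 0. 4c->2: no, ba/bcbcb meet in 0. 4c->3: ok.
All examples now run through 5 states with every (state, symbol) defined. Accept strings end in {0,2,3}, Reject strings end in {1,4}; accept={0,2,3}.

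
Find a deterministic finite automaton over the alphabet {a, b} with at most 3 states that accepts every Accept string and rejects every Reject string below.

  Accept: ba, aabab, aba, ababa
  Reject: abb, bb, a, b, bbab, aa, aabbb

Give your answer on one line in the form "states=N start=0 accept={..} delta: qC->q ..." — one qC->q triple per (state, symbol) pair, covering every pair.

Grow the machine one transition at a time. Run the examples from 0; the earliest place one falls off (shortest prefix, ties alphabetical) gets sent to the lowest-numbered state that keeps every Accept/Reject pair distinguishable — a pair clashes when both reach the same state with identical unread suffix — and to a fresh state only if none does.
a: 0a undefined. 0a->0: ok.
b: 0b undefined. 0b->0: no, ba/abb meet in 0. Open state 1: 0b->1.
ba: 1a undefined. 1a->0: no, ba/a meet in 0. 1a->1: no, ba/b meet in 1. Open state 2: 1a->2.
bb: 1b undefined. 1b->0: ok.
abab: 2b undefined. 2b->0: no, aabab/abb meet in 0. 2b->1: no, aabab/b meet in 1. 2b->2: ok.
ababa: 2a undefined. 2a->0: no, ababa/abb meet in 0. 2a->1: no, ababa/b meet in 1. 2a->2: ok.
All examples now run through 3 states with every (state, symbol) defined. Accept strings end in {2}, Reject strings end in {0,1}; accept={2}.

states=3 start=0 accept={2} delta: 0a->0 0b->1 1a->2 1b->0 2a->2 2b->2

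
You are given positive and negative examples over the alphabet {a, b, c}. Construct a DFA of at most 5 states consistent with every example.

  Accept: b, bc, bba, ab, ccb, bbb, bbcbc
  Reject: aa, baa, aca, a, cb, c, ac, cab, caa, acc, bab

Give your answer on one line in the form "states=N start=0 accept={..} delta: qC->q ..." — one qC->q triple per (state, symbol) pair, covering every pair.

Grow the machine one transition at a time. Run the examples from 0; the earliest place one falls off (shortest prefix, ties alphabetical) gets sent to the lowest-numbered state that keeps every Accept/Reject pair distinguishable — a pair clashes when both reach the same state with identical unread suffix — and to a fresh state only if none does.
a: 0a undefined. 0a->0: ok.
b: 0b undefined. 0b->0: no, b/aa meet in 0. Open state 1: 0b->1.
c: 0c undefined. 0c->0: no, b/cb meet in 1. 0c->1: no, b/c meet in 1. Open state 2: 0c->2.
ba: 1a undefined. 1a->0: no, b/bab meet in 1. 1a->1: no, b/baa meet in 1. 1a->2: ok.
bb: 1b undefined. 1b->0: no, bba/aa meet in 0. 1b->1: no, bba/c meet in 2. 1b->2: no, bba/baa meet in 2 with "a" left. Open state 3: 1b->3.
bc: 1c undefined. 1c->0: no, bc/aa meet in 0. 1c->1: ok.
ca: 2a undefined. 2a->0: no, b/cab meet in 1. 2a->1: no, b/baa meet in 1. 2a->2: ok.
cb: 2b undefined. 2b->0: ok.
cc: 2c undefined. 2c->0: ok.
bba: 3a undefined. 3a->0: no, bba/aa meet in 0. 3a->1: ok.
bbb: 3b undefined. 3b->0: no, bbb/aa meet in 0. 3b->1: ok.
bbc: 3c undefined. 3c->0: ok.
All examples now run through 4 states with every (state, symbol) defined. Accept strings end in {1}, Reject strings end in {0,2}; accept={1}.

states=4 start=0 accept={1} delta: 0a->0 0b->1 0c->2 1a->2 1b->3 1c->1 2a->2 2b->0 2c->0 3a->1 3b->1 3c->0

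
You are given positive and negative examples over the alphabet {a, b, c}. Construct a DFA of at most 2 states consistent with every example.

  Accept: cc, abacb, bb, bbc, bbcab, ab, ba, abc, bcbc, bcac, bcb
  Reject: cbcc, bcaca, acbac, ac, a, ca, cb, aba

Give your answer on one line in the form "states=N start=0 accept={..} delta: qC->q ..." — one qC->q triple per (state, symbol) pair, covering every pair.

Fold the examples into a partial DFA from state 0: repeatedly fix the first undefined (state, symbol) met by the shortest-then-alphabetical prefix, trying targets in increasing order and rejecting any under which an Accept and a Reject string meet in one state with the same remainder; add a state when all current targets are rejected. Accepting states are where Accept strings end.
a: 0a undefined. 0a->0: no, ba/aba meet in 0 with "ba" left. Open state 1: 0a->1.
b: 0b undefined. 0b->0: no, ba/a meet in 1. 0b->1: ok.
c: 0c undefined. 0c->0: ok.
ab: 1b undefined. 1b->0: ok.
ac: 1c undefined. 1c->0: no, cc/cbcc meet in 0. 1c->1: ok.
ba: 1a undefined. 1a->0: ok.
All examples now run through 2 states with every (state, symbol) defined. Accept strings end in {0}, Reject strings end in {1}; accept={0}.

states=2 start=0 accept={0} delta: 0a->1 0b->1 0c->0 1a->0 1b->0 1c->1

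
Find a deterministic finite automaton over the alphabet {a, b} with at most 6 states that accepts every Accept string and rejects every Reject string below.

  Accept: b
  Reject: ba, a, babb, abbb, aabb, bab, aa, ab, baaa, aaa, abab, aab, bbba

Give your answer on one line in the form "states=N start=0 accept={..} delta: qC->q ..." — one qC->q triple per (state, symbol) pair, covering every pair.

State merging on the prefix tree: take the shortest (then alphabetical) example prefix whose next move is undefined and point that move at state 0, else 1, else 2, ...; a target is out if some Accept/Reject pair would then sit in one state with the same input left (inseparable). If every existing state is out, open a new one.
a: 0a undefined. 0a->0: no, b/ab meet in 0 with "b" left. Open state 1: 0a->1.
b: 0b undefined. 0b->0: ok.
aa: 1a undefined. 1a->0: no, b/aabb meet in 0. 1a->1: ok.
ab: 1b undefined. 1b->0: no, b/babb meet in 0. 1b->1: ok.
All examples now run through 2 states with every (state, symbol) defined. Accept strings end in {0}, Reject strings end in {1}; accept={0}.

states=2 start=0 accept={0} delta: 0a->1 0b->0 1a->1 1b->1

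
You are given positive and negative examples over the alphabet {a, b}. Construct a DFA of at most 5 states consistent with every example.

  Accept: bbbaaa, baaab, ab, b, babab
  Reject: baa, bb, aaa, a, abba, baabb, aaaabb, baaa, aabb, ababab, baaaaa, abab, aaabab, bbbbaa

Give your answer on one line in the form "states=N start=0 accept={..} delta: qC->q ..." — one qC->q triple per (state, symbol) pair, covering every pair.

states=5 start=0 accept={2,3} delta: 0a->1 0b->2 1a->0 1b->3 2a->0 2b->1 3a->3 3b->4 4a->4 4b->0

State merging on the prefix tree: take the shortest (then alphabetical) example prefix whose next move is undefined and point that move at state 0, else 1, else 2, ...; a target is out if some Accept/Reject pair would then sit in one state with the same input left (inseparable). If every existing state is out, open a new one.
a: 0a undefined. 0a->0: no, babab/ababab meet in 0 with "babab" left. Open state 1: 0a->1.
b: 0b undefined. 0b->0: no, bbbaaa/aaa meet in 1 with "aa" left. 0b->1: no, ab/bb meet in 1 with "b" left. Open state 2: 0b->2.
aa: 1a undefined. 1a->0: ok.
ab: 1b undefined. 1b->0: no, ab/ababab meet in 0. 1b->1: no, ab/aaa meet in 1. 1b->2: no, babab/ababab meet in 2 with "abab" left. Open state 3: 1b->3.
ba: 2a undefined. 2a->0: ok.
bb: 2b undefined. 2b->0: no, bbbaaa/bb meet in 0. 2b->1: ok.
aba: 3a undefined. 3a->0: no, bbbaaa/baaa meet in 0. 3a->1: no, bbbaaa/baa meet in 1. 3a->2: no, bbbaaa/baa meet in 1. 3a->3: ok.
abb: 3b undefined. 3b->0: no, bbbaaa/ababab meet in 3. 3b->1: no, baaab/ababab meet in 2. 3b->2: no, baaab/baabb meet in 2. 3b->3: no, bbbaaa/abba meet in 3. Open state 4: 3b->4.
abba: 4a undefined. 4a->0: no, baaab/ababab meet in 2. 4a->1: no, bbbaaa/ababab meet in 3. 4a->2: no, baaab/abba meet in 2. 4a->3: no, bbbaaa/abba meet in 3. 4a->4: ok.
ababab: 4b undefined. 4b->0: ok.
All examples now run through 5 states with every (state, symbol) defined. Accept strings end in {2,3}, Reject strings end in {0,1,4}; accept={2,3}.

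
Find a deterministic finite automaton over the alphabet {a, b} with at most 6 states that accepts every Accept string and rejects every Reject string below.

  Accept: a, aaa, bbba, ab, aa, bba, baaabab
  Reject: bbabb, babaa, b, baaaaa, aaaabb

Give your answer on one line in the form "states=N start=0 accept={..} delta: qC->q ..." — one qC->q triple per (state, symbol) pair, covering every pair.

states=5 start=0 accept={1,2,3} delta: 0a->1 0b->0 1a->2 1b->2 2a->3 2b->0 3a->4 3b->0 4a->0 4b->0

Grow the machine one transition at a time. Run the examples from 0; the earliest place one falls off (shortest prefix, ties alphabetical) gets sent to the lowest-numbered state that keeps every Accept/Reject pair distinguishable — a pair clashes when both reach the same state with identical unread suffix — and to a fresh state only if none does.
a: 0a undefined. 0a->0: no, ab/b meet in 0 with "b" left. Open state 1: 0a->1.
b: 0b undefined. 0b->0: ok.
aa: 1a undefined. 1a->0: no, a/baaaaa meet in 1. 1a->1: no, a/baaaaa meet in 1. Open state 2: 1a->2.
ab: 1b undefined. 1b->0: no, ab/bbabb meet in 0. 1b->1: no, a/bbabb meet in 1. 1b->2: ok.
aaa: 2a undefined. 2a->0: no, a/babaa meet in 1. 2a->1: no, a/baaaaa meet in 1. 2a->2: no, aaa/babaa meet in 2. Open state 3: 2a->3.
aaaa: 3a undefined. 3a->0: no, a/baaaaa meet in 1. 3a->1: no, a/babaa meet in 1. 3a->2: no, aaa/baaaaa meet in 3. 3a->3: no, aaa/babaa meet in 3. Open state 4: 3a->4.
aaaab: 4b undefined. 4b->0: ok.
baaab: 3b undefined. 3b->0: ok.
bbabb: 2b undefined. 2b->0: ok.
baaaaa: 4a undefined. 4a->0: ok.
All examples now run through 5 states with every (state, symbol) defined. Accept strings end in {1,2,3}, Reject strings end in {0,4}; accept={1,2,3}.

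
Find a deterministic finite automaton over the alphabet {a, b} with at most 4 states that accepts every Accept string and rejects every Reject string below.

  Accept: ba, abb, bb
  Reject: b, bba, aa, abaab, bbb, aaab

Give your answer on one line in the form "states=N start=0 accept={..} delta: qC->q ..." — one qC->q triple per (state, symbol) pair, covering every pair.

Grow the machine one transition at a time. Run the examples from 0; the earliest place one falls off (shortest prefix, ties alphabetical) gets sent to the lowest-numbered state that keeps every Accept/Reject pair distinguishable — a pair clashes when both reach the same state with identical unread suffix — and to a fresh state only if none does.
a: 0a undefined. 0a->0: ok.
b: 0b undefined. 0b->0: no, ba/b meet in 0. Open state 1: 0b->1.
ba: 1a undefined. 1a->0: no, ba/aa meet in 0. 1a->1: no, ba/b meet in 1. Open state 2: 1a->2.
bb: 1b undefined. 1b->0: no, abb/bba meet in 0. 1b->1: no, ba/bba meet in 2. 1b->2: ok.
bba: 2a undefined. 2a->0: ok.
bbb: 2b undefined. 2b->0: ok.
All examples now run through 3 states with every (state, symbol) defined. Accept strings end in {2}, Reject strings end in {0,1}; accept={2}.

states=3 start=0 accept={2} delta: 0a->0 0b->1 1a->2 1b->2 2a->0 2b->0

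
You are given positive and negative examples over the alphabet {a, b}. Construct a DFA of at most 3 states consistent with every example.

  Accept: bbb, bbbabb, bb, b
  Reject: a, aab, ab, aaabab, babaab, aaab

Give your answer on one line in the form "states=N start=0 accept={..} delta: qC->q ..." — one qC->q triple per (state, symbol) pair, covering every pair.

states=3 start=0 accept={0} delta: 0a->1 0b->0 1a->1 1b->2 2a->1 2b->0

Fold the examples into a partial DFA from state 0: repeatedly fix the first undefined (state, symbol) met by the shortest-then-alphabetical prefix, trying targets in increasing order and rejecting any under which an Accept and a Reject string meet in one state with the same remainder; add a state when all current targets are rejected. Accepting states are where Accept strings end.
a: 0a undefined. 0a->0: no, b/aab meet in 0 with "b" left. Open state 1: 0a->1.
b: 0b undefined. 0b->0: ok.
aa: 1a undefined. 1a->0: no, bbb/aab meet in 0. 1a->1: ok.
ab: 1b undefined. 1b->0: no, bbb/aab meet in 0. 1b->1: no, bbbabb/a meet in 1. Open state 2: 1b->2.
baba: 2a undefined. 2a->0: no, bbb/aaabab meet in 0. 2a->1: ok.
bbbabb: 2b undefined. 2b->0: ok.
All examples now run through 3 states with every (state, symbol) defined. Accept strings end in {0}, Reject strings end in {1,2}; accept={0}.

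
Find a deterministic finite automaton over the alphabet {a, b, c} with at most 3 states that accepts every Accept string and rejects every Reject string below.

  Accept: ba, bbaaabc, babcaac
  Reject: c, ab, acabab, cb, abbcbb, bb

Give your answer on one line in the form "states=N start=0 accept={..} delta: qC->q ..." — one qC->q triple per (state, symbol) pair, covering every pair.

states=3 start=0 accept={2} delta: 0a->0 0b->1 0c->0 1a->2 1b->0 1c->2 2a->1 2b->1 2c->2

Fold the examples into a partial DFA from state 0: repeatedly fix the first undefined (state, symbol) met by the shortest-then-alphabetical prefix, trying targets in increasing order and rejecting any under which an Accept and a Reject string meet in one state with the same remainder; add a state when all current targets are rejected. Accepting states are where Accept strings end.
a: 0a undefined. 0a->0: ok.
b: 0b undefined. 0b->0: no, ba/ab meet in 0. Open state 1: 0b->1.
c: 0c undefined. 0c->0: ok.
ba: 1a undefined. 1a->0: no, ba/c meet in 0. 1a->1: no, ba/ab meet in 1. Open state 2: 1a->2.
bb: 1b undefined. 1b->0: ok.
bab: 2b undefined. 2b->0: no, babcaac/c meet in 0. 2b->1: ok.
babc: 1c undefined. 1c->0: no, bbaaabc/c meet in 0. 1c->1: no, bbaaabc/ab meet in 1. 1c->2: ok.
babca: 2a undefined. 2a->0: no, babcaac/c meet in 0. 2a->1: ok.
babcaac: 2c undefined. 2c->0: no, babcaac/c meet in 0. 2c->1: no, babcaac/ab meet in 1. 2c->2: ok.
All examples now run through 3 states with every (state, symbol) defined. Accept strings end in {2}, Reject strings end in {0,1}; accept={2}.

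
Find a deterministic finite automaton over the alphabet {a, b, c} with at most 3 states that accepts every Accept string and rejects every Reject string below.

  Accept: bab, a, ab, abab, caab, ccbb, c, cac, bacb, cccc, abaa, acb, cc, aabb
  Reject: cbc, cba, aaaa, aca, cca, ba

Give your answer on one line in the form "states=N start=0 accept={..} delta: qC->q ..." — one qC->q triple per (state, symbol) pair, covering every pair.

states=3 start=0 accept={1,2} delta: 0a->1 0b->1 0c->1 1a->0 1b->2 1c->1 2a->0 2b->1 2c->0

Fold the examples into a partial DFA from state 0: repeatedly fix the first undefined (state, symbol) met by the shortest-then-alphabetical prefix, trying targets in increasing order and rejecting any under which an Accept and a Reject string meet in one state with the same remainder; add a state when all current targets are rejected. Accepting states are where Accept strings end.
a: 0a undefined. 0a->0: no, a/aaaa meet in 0. Open state 1: 0a->1.
b: 0b undefined. 0b->0: no, a/ba meet in 1. 0b->1: ok.
c: 0c undefined. 0c->0: no, a/cca meet in 1. 0c->1: ok.
aa: 1a undefined. 1a->0: ok.
ab: 1b undefined. 1b->0: no, bab/cbc meet in 1. 1b->1: no, cc/cbc meet in 1 with "c" left. Open state 2: 1b->2.
ac: 1c undefined. 1c->0: no, bab/aca meet in 1. 1c->1: ok.
aba: 2a undefined. 2a->0: ok.
cbc: 2c undefined. 2c->0: ok.
ccbb: 2b undefined. 2b->0: no, ccbb/cbc meet in 0. 2b->1: ok.
All examples now run through 3 states with every (state, symbol) defined. Accept strings end in {1,2}, Reject strings end in {0}; accept={1,2}.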